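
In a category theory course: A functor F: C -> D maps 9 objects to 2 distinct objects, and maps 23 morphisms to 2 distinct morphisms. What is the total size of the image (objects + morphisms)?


The image of F consists of distinct objects and distinct morphisms.
|Im(F)| on objects = 2
|Im(F)| on morphisms = 2
Total image cardinality = 2 + 2 = 4

4


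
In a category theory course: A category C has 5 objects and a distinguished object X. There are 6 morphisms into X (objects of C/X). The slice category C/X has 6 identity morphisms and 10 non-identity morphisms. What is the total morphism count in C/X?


In the slice category C/X, objects are morphisms to X.
Identity morphisms: 6 (one per object of C/X).
Non-identity morphisms: 10.
Total = 6 + 10 = 16

16


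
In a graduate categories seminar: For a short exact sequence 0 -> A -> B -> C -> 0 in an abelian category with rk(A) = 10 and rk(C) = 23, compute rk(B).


For a short exact sequence 0 -> A -> B -> C -> 0,
rank is additive: rank(B) = rank(A) + rank(C).
rank(B) = 10 + 23 = 33

33


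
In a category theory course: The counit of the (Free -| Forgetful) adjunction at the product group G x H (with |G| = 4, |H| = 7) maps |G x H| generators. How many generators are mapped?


The counit epsilon_K: F(U(K)) -> K of the Free-Forgetful adjunction
maps |K| generators of F(U(K)) into K. For K = G x H (the product group),
|G x H| = |G| * |H|.
Total generators mapped = 4 * 7 = 28.

28


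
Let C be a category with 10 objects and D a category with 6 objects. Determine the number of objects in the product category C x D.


The product category C x D has objects that are pairs (c, d).
Number of pairs = |Ob(C)| * |Ob(D)| = 10 * 6 = 60

60


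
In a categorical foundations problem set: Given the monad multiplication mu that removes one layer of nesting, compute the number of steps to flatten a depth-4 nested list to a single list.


Each application of mu: T^2 -> T removes one layer of nesting.
Starting at depth 4 (i.e., T^4(X)), we need to reach T(X).
Number of mu applications = 4 - 1 = 3

3


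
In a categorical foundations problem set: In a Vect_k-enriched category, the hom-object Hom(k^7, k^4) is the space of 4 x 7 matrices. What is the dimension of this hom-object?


In Vect-enriched categories, Hom(k^n, k^m) is the space of m x n matrices.
dim(Hom(k^7, k^4)) = 4 * 7 = 28

28


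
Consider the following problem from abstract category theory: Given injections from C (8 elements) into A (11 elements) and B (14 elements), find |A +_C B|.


The pushout A +_C B identifies the images of C in A and B.
|A +_C B| = |A| + |B| - |C| (for injections).
= 11 + 14 - 8 = 17

17


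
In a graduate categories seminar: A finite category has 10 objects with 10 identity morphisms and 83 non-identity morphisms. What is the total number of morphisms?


Each object has an identity morphism, giving 10 identities.
Adding the 83 non-identity morphisms:
Total = 10 + 83 = 93

93


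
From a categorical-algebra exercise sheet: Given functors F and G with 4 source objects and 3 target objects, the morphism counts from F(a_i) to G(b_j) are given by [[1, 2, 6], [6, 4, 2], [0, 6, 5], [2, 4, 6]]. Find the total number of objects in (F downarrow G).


Objects of (F downarrow G) are triples (a, b, h: F(a)->G(b)).
The count equals the sum of all entries in the hom-matrix.
sum(row 0) = 9
sum(row 1) = 12
sum(row 2) = 11
sum(row 3) = 12
Grand total = 44

44


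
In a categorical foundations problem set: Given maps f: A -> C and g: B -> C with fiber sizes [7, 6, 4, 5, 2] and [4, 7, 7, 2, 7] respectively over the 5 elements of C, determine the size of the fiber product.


The pullback A x_C B consists of pairs (a, b) with f(a) = g(b).
For each element c in C, the fiber product has |f^-1(c)| * |g^-1(c)| elements.
Summing over C: 7 * 4 + 6 * 7 + 4 * 7 + 5 * 2 + 2 * 7
= 28 + 42 + 28 + 10 + 14 = 122

122


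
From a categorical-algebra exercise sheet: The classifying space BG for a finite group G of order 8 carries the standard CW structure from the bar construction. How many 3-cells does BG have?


In the bar-construction CW model of BG, the n-cells are indexed by
n-tuples [g_1|...|g_n] of non-identity elements of G (degenerate
simplices with some g_i = e do not contribute cells), so there are
(|G| - 1)^n n-cells.
For dim = 3 with |G| = 8:
cells = (8 - 1)^3 = 7^3 = 343

343


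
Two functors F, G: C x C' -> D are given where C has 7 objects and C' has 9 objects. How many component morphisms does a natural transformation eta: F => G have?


A natural transformation eta: F => G assigns one component morphism per
object of the domain category.
The domain is the product category C x C', so
|Ob(C x C')| = |Ob(C)| * |Ob(C')| = 7 * 9 = 63.
Therefore eta has 63 component morphisms.

63


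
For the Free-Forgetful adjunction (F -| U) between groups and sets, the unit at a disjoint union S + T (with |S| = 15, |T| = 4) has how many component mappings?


The unit eta_X: X -> U(F(X)) of the Free-Forgetful adjunction
maps each element of X to a generator of F(X). For X = S + T (disjoint
union in Set), |S + T| = |S| + |T|.
Total mappings = 15 + 4 = 19.

19


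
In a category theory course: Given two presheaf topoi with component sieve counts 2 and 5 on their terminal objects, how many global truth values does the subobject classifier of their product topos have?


In a product of presheaf topoi E_1 x E_2, the subobject classifier
is Omega = Omega_1 x Omega_2 (componentwise), so
|Omega(top)| = |Omega_1(top_1)| * |Omega_2(top_2)|.
= 2 * 5 = 10.

10


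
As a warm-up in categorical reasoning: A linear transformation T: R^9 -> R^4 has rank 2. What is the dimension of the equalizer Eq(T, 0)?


The equalizer of f and the zero map is ker(f).
By the rank-nullity theorem: dim(ker(f)) = dim(domain) - rank(f).
dim(ker(f)) = 9 - 2 = 7

7


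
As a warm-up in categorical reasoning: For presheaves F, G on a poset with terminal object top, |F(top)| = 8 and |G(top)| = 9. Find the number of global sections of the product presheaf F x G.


Global sections of a presheaf on a poset with terminal top satisfy
Gamma(H) ~ H(top). Presheaves admit pointwise products, so
(F x G)(top) = F(top) x G(top) (Cartesian product).
|Gamma(F x G)| = |F(top)| * |G(top)| = 8 * 9 = 72.

72


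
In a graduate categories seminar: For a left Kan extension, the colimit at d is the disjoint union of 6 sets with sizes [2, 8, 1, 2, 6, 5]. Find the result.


Pointwise, the left Kan extension (Lan_F H)(d) is the colimit, indexed
by the comma category (F downarrow d), of H composed with the
projection (F downarrow d) -> C. Here that colimit is given
as a coproduct (disjoint union) of sets, so its cardinality is the
sum of the sizes of the summands.
Coproduct of sets with sizes: 2 + 8 + 1 + 2 + 6 + 5
= 24

24


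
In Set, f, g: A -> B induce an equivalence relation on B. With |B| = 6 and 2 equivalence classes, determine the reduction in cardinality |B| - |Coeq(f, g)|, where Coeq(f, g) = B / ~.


The coequalizer Coeq(f, g) = B / ~ has one element per equivalence class.
|B| = 6, |Coeq(f, g)| = 2.
|B| - |Coeq(f, g)| = 6 - 2 = 4.

4


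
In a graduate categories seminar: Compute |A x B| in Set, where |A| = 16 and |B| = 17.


In Set, the product A x B is the Cartesian product.
By the universal property, |A x B| = |A| * |B|.
|A x B| = 16 * 17 = 272

272


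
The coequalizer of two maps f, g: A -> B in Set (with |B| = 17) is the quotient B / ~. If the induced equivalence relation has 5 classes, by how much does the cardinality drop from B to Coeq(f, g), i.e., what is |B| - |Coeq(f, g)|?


The coequalizer Coeq(f, g) = B / ~ has one element per equivalence class.
|B| = 17, |Coeq(f, g)| = 5.
|B| - |Coeq(f, g)| = 17 - 5 = 12.

12


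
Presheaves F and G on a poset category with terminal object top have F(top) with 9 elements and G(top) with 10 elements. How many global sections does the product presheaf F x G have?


Global sections of a presheaf on a poset with terminal top satisfy
Gamma(H) ~ H(top). Presheaves admit pointwise products, so
(F x G)(top) = F(top) x G(top) (Cartesian product).
|Gamma(F x G)| = |F(top)| * |G(top)| = 9 * 10 = 90.

90


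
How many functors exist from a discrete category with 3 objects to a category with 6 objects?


A functor from a discrete category C to D is determined by
where each object maps. Each of the 3 objects of C can map
to any of the 6 objects of D independently.
Number of functors = 6^3 = 216

216


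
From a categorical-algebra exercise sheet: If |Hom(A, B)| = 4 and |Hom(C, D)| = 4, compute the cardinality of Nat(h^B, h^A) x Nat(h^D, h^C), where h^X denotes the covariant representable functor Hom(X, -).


By the Yoneda lemma, Nat(h^B, h^A) is isomorphic to Hom(A, B),
so |Nat(h^B, h^A)| = |Hom(A, B)| and |Nat(h^D, h^C)| = |Hom(C, D)|.
|Hom(A, B)| = 4, |Hom(C, D)| = 4.
|Nat(h^B, h^A) x Nat(h^D, h^C)| = 4 * 4 = 16

16


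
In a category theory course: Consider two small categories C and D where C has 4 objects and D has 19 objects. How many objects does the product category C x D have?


The product category C x D has objects that are pairs (c, d).
Number of pairs = |Ob(C)| * |Ob(D)| = 4 * 19 = 76

76


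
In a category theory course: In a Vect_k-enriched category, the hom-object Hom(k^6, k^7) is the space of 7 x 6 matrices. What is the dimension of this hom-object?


In Vect-enriched categories, Hom(k^n, k^m) is the space of m x n matrices.
dim(Hom(k^6, k^7)) = 7 * 6 = 42

42


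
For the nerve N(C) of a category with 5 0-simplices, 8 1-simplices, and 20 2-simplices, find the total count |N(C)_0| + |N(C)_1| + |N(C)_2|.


The 2-skeleton of the nerve N(C) consists of simplices in dimensions 0, 1, 2:
  |N(C)_0| = 5 (objects)
  |N(C)_1| = 8 (morphisms)
  |N(C)_2| = 20 (composable pairs)
Total = 5 + 8 + 20 = 33

33


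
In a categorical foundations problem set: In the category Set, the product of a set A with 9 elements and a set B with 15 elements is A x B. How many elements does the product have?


In Set, the product A x B is the Cartesian product.
By the universal property, |A x B| = |A| * |B|.
|A x B| = 9 * 15 = 135

135


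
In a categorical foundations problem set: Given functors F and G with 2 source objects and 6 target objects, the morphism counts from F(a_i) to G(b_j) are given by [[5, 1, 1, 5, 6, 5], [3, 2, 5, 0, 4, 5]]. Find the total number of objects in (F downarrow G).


Objects of (F downarrow G) are triples (a, b, h: F(a)->G(b)).
The count equals the sum of all entries in the hom-matrix.
sum(row 0) = 23
sum(row 1) = 19
Grand total = 42

42


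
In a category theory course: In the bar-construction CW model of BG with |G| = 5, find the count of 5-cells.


In the bar-construction CW model of BG, the n-cells are indexed by
n-tuples [g_1|...|g_n] of non-identity elements of G (degenerate
simplices with some g_i = e do not contribute cells), so there are
(|G| - 1)^n n-cells.
For dim = 5 with |G| = 5:
cells = (5 - 1)^5 = 4^5 = 1024

1024


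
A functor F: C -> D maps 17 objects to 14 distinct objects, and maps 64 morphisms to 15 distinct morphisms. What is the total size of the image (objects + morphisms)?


The image of F consists of distinct objects and distinct morphisms.
|Im(F)| on objects = 14
|Im(F)| on morphisms = 15
Total image cardinality = 14 + 15 = 29

29


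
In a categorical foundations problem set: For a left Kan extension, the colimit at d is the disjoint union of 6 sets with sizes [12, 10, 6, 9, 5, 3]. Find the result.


Pointwise, the left Kan extension (Lan_F H)(d) is the colimit, indexed
by the comma category (F downarrow d), of H composed with the
projection (F downarrow d) -> C. Here that colimit is given
as a coproduct (disjoint union) of sets, so its cardinality is the
sum of the sizes of the summands.
Coproduct of sets with sizes: 12 + 10 + 6 + 9 + 5 + 3
= 45

45


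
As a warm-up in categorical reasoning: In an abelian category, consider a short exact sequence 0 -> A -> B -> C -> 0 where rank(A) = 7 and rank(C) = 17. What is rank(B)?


For a short exact sequence 0 -> A -> B -> C -> 0,
rank is additive: rank(B) = rank(A) + rank(C).
rank(B) = 7 + 17 = 24

24


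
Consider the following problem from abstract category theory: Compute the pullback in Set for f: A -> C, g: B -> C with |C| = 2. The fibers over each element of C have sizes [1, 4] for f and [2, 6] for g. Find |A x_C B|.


The pullback A x_C B consists of pairs (a, b) with f(a) = g(b).
For each element c in C, the fiber product has |f^-1(c)| * |g^-1(c)| elements.
Summing over C: 1 * 2 + 4 * 6
= 2 + 24 = 26

26


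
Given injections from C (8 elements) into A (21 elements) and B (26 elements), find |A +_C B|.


The pushout A +_C B identifies the images of C in A and B.
|A +_C B| = |A| + |B| - |C| (for injections).
= 21 + 26 - 8 = 39

39


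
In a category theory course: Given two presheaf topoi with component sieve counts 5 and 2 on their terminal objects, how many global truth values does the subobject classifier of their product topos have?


In a product of presheaf topoi E_1 x E_2, the subobject classifier
is Omega = Omega_1 x Omega_2 (componentwise), so
|Omega(top)| = |Omega_1(top_1)| * |Omega_2(top_2)|.
= 5 * 2 = 10.

10


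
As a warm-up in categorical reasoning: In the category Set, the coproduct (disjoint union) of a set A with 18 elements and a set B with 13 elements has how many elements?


In Set, the coproduct A + B is the disjoint union.
|A + B| = |A| + |B| = 18 + 13 = 31

31


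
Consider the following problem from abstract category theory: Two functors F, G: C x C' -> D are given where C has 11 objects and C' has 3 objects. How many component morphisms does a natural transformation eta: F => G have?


A natural transformation eta: F => G assigns one component morphism per
object of the domain category.
The domain is the product category C x C', so
|Ob(C x C')| = |Ob(C)| * |Ob(C')| = 11 * 3 = 33.
Therefore eta has 33 component morphisms.

33


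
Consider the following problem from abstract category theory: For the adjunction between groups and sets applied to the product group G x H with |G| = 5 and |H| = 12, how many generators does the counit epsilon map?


The counit epsilon_K: F(U(K)) -> K of the Free-Forgetful adjunction
maps |K| generators of F(U(K)) into K. For K = G x H (the product group),
|G x H| = |G| * |H|.
Total generators mapped = 5 * 12 = 60.

60


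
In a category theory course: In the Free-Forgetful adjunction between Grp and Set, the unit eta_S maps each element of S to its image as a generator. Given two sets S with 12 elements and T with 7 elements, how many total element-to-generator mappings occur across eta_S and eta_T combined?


The unit eta_X: X -> U(F(X)) of the Free-Forgetful adjunction
maps each element of X to a generator of F(X). For X = S + T (disjoint
union in Set), |S + T| = |S| + |T|.
Total mappings = 12 + 7 = 19.

19


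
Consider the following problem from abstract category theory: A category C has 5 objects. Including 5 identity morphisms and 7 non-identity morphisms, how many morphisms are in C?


Each object has an identity morphism, giving 5 identities.
Adding the 7 non-identity morphisms:
Total = 5 + 7 = 12

12


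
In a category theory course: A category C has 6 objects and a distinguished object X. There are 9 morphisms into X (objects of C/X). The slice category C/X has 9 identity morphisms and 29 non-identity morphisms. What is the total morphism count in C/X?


In the slice category C/X, objects are morphisms to X.
Identity morphisms: 9 (one per object of C/X).
Non-identity morphisms: 29.
Total = 9 + 29 = 38

38


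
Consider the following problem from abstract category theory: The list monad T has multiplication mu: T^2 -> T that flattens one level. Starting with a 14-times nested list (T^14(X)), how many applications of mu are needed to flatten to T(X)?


Each application of mu: T^2 -> T removes one layer of nesting.
Starting at depth 14 (i.e., T^14(X)), we need to reach T(X).
Number of mu applications = 14 - 1 = 13

13


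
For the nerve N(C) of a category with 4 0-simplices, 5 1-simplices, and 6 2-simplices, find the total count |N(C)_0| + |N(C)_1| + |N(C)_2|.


The 2-skeleton of the nerve N(C) consists of simplices in dimensions 0, 1, 2:
  |N(C)_0| = 4 (objects)
  |N(C)_1| = 5 (morphisms)
  |N(C)_2| = 6 (composable pairs)
Total = 4 + 5 + 6 = 15

15


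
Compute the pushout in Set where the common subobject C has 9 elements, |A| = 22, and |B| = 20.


The pushout A +_C B identifies the images of C in A and B.
|A +_C B| = |A| + |B| - |C| (for injections).
= 22 + 20 - 9 = 33

33


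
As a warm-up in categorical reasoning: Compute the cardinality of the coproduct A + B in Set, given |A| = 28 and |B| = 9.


In Set, the coproduct A + B is the disjoint union.
|A + B| = |A| + |B| = 28 + 9 = 37

37


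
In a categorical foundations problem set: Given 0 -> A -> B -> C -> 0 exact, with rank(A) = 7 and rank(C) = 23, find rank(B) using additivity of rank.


For a short exact sequence 0 -> A -> B -> C -> 0,
rank is additive: rank(B) = rank(A) + rank(C).
rank(B) = 7 + 23 = 30

30


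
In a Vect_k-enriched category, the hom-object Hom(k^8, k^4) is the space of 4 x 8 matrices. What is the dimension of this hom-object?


In Vect-enriched categories, Hom(k^n, k^m) is the space of m x n matrices.
dim(Hom(k^8, k^4)) = 4 * 8 = 32

32


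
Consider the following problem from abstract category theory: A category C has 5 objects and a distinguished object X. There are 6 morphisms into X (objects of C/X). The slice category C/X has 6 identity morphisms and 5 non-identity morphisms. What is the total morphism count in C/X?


In the slice category C/X, objects are morphisms to X.
Identity morphisms: 6 (one per object of C/X).
Non-identity morphisms: 5.
Total = 6 + 5 = 11

11


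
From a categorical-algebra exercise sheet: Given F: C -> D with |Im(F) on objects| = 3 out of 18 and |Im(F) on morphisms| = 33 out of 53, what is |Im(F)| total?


The image of F consists of distinct objects and distinct morphisms.
|Im(F)| on objects = 3
|Im(F)| on morphisms = 33
Total image cardinality = 3 + 33 = 36

36


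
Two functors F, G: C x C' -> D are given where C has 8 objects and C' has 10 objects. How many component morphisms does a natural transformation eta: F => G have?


A natural transformation eta: F => G assigns one component morphism per
object of the domain category.
The domain is the product category C x C', so
|Ob(C x C')| = |Ob(C)| * |Ob(C')| = 8 * 10 = 80.
Therefore eta has 80 component morphisms.

80


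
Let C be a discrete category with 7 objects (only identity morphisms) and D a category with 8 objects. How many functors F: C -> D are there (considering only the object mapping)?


A functor from a discrete category C to D is determined by
where each object maps. Each of the 7 objects of C can map
to any of the 8 objects of D independently.
Number of functors = 8^7 = 2097152

2097152


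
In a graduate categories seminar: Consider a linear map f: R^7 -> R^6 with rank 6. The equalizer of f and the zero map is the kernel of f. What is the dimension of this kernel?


The equalizer of f and the zero map is ker(f).
By the rank-nullity theorem: dim(ker(f)) = dim(domain) - rank(f).
dim(ker(f)) = 7 - 6 = 1

1


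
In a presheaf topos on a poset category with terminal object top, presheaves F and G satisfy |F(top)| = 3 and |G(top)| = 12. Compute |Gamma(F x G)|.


Global sections of a presheaf on a poset with terminal top satisfy
Gamma(H) ~ H(top). Presheaves admit pointwise products, so
(F x G)(top) = F(top) x G(top) (Cartesian product).
|Gamma(F x G)| = |F(top)| * |G(top)| = 3 * 12 = 36.

36


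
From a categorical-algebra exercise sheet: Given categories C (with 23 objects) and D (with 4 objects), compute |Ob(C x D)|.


The product category C x D has objects that are pairs (c, d).
Number of pairs = |Ob(C)| * |Ob(D)| = 23 * 4 = 92

92


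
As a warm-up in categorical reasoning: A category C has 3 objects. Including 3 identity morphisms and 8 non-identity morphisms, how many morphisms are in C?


Each object has an identity morphism, giving 3 identities.
Adding the 8 non-identity morphisms:
Total = 3 + 8 = 11

11


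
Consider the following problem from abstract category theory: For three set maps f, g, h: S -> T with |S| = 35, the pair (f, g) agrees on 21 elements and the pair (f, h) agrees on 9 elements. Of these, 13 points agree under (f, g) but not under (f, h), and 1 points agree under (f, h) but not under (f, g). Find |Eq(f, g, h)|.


Eq(f, g, h) is the triple-agreement set: points in S where all three
maps take the same value. Using inclusion-exclusion on the pairwise data:
Pair (f, g) agrees on 21 points; pair (f, h) on 9 points.
Points agreeing under (f, g) but not (f, h) = 13; under (f, h) but not (f, g) = 1.
Triple-agreement = agreement-in-(f, g) minus points that agree under (f, g) but not (f, h):
|Eq(f, g, h)| = 21 - 13 = 8
(cross-check via (f, h): 9 - 1 = 8.)

8


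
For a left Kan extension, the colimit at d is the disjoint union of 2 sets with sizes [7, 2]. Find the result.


Pointwise, the left Kan extension (Lan_F H)(d) is the colimit, indexed
by the comma category (F downarrow d), of H composed with the
projection (F downarrow d) -> C. Here that colimit is given
as a coproduct (disjoint union) of sets, so its cardinality is the
sum of the sizes of the summands.
Coproduct of sets with sizes: 7 + 2
= 9

9


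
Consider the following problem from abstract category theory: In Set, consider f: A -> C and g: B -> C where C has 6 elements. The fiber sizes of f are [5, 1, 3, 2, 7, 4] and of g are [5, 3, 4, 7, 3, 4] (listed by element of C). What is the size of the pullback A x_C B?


The pullback A x_C B consists of pairs (a, b) with f(a) = g(b).
For each element c in C, the fiber product has |f^-1(c)| * |g^-1(c)| elements.
Summing over C: 5 * 5 + 1 * 3 + 3 * 4 + 2 * 7 + 7 * 3 + 4 * 4
= 25 + 3 + 12 + 14 + 21 + 16 = 91

91


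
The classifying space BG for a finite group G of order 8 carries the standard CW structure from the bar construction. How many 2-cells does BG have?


In the bar-construction CW model of BG, the n-cells are indexed by
n-tuples [g_1|...|g_n] of non-identity elements of G (degenerate
simplices with some g_i = e do not contribute cells), so there are
(|G| - 1)^n n-cells.
For dim = 2 with |G| = 8:
cells = (8 - 1)^2 = 7^2 = 49

49


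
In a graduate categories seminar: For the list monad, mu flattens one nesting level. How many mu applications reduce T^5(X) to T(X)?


Each application of mu: T^2 -> T removes one layer of nesting.
Starting at depth 5 (i.e., T^5(X)), we need to reach T(X).
Number of mu applications = 5 - 1 = 4

4


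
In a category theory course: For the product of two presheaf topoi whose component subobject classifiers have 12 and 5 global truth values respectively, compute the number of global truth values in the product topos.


In a product of presheaf topoi E_1 x E_2, the subobject classifier
is Omega = Omega_1 x Omega_2 (componentwise), so
|Omega(top)| = |Omega_1(top_1)| * |Omega_2(top_2)|.
= 12 * 5 = 60.

60


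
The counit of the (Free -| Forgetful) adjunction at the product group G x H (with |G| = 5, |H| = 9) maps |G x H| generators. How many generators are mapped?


The counit epsilon_K: F(U(K)) -> K of the Free-Forgetful adjunction
maps |K| generators of F(U(K)) into K. For K = G x H (the product group),
|G x H| = |G| * |H|.
Total generators mapped = 5 * 9 = 45.

45


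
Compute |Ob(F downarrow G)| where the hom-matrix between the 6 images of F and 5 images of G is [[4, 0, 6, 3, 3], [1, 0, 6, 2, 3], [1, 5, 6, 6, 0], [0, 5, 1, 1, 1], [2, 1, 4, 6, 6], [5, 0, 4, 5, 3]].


Objects of (F downarrow G) are triples (a, b, h: F(a)->G(b)).
The count equals the sum of all entries in the hom-matrix.
sum(row 0) = 16
sum(row 1) = 12
sum(row 2) = 18
sum(row 3) = 8
sum(row 4) = 19
sum(row 5) = 17
Grand total = 90

90


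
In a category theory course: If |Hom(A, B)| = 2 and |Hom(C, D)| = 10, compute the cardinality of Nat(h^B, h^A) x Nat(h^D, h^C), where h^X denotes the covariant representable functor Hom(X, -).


By the Yoneda lemma, Nat(h^B, h^A) is isomorphic to Hom(A, B),
so |Nat(h^B, h^A)| = |Hom(A, B)| and |Nat(h^D, h^C)| = |Hom(C, D)|.
|Hom(A, B)| = 2, |Hom(C, D)| = 10.
|Nat(h^B, h^A) x Nat(h^D, h^C)| = 2 * 10 = 20

20


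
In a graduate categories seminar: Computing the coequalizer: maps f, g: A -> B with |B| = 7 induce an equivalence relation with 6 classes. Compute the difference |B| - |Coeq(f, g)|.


The coequalizer Coeq(f, g) = B / ~ has one element per equivalence class.
|B| = 7, |Coeq(f, g)| = 6.
|B| - |Coeq(f, g)| = 7 - 6 = 1.

1


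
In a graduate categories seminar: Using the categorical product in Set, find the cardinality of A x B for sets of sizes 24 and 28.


In Set, the product A x B is the Cartesian product.
By the universal property, |A x B| = |A| * |B|.
|A x B| = 24 * 28 = 672

672


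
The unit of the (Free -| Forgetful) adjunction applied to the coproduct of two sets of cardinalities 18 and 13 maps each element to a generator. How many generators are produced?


The unit eta_X: X -> U(F(X)) of the Free-Forgetful adjunction
maps each element of X to a generator of F(X). For X = S + T (disjoint
union in Set), |S + T| = |S| + |T|.
Total mappings = 18 + 13 = 31.

31


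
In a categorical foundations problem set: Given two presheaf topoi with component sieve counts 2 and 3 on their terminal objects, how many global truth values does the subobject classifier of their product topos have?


In a product of presheaf topoi E_1 x E_2, the subobject classifier
is Omega = Omega_1 x Omega_2 (componentwise), so
|Omega(top)| = |Omega_1(top_1)| * |Omega_2(top_2)|.
= 2 * 3 = 6.

6


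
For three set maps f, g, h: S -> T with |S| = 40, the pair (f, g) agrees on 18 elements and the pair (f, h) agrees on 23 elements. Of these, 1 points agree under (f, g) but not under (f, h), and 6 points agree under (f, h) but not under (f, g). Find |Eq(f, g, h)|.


Eq(f, g, h) is the triple-agreement set: points in S where all three
maps take the same value. Using inclusion-exclusion on the pairwise data:
Pair (f, g) agrees on 18 points; pair (f, h) on 23 points.
Points agreeing under (f, g) but not (f, h) = 1; under (f, h) but not (f, g) = 6.
Triple-agreement = agreement-in-(f, g) minus points that agree under (f, g) but not (f, h):
|Eq(f, g, h)| = 18 - 1 = 17
(cross-check via (f, h): 23 - 6 = 17.)

17


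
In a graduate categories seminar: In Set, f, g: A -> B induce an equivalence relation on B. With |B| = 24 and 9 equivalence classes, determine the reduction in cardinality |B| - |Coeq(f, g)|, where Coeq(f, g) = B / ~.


The coequalizer Coeq(f, g) = B / ~ has one element per equivalence class.
|B| = 24, |Coeq(f, g)| = 9.
|B| - |Coeq(f, g)| = 24 - 9 = 15.

15


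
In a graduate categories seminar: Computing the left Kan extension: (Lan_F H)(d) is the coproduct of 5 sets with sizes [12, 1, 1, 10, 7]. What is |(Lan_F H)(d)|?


Pointwise, the left Kan extension (Lan_F H)(d) is the colimit, indexed
by the comma category (F downarrow d), of H composed with the
projection (F downarrow d) -> C. Here that colimit is given
as a coproduct (disjoint union) of sets, so its cardinality is the
sum of the sizes of the summands.
Coproduct of sets with sizes: 12 + 1 + 1 + 10 + 7
= 31

31


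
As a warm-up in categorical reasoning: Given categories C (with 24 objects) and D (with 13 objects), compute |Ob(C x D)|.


The product category C x D has objects that are pairs (c, d).
Number of pairs = |Ob(C)| * |Ob(D)| = 24 * 13 = 312

312


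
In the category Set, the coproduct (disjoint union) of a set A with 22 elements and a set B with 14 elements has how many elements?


In Set, the coproduct A + B is the disjoint union.
|A + B| = |A| + |B| = 22 + 14 = 36

36


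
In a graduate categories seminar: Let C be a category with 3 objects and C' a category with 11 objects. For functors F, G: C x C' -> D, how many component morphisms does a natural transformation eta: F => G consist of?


A natural transformation eta: F => G assigns one component morphism per
object of the domain category.
The domain is the product category C x C', so
|Ob(C x C')| = |Ob(C)| * |Ob(C')| = 3 * 11 = 33.
Therefore eta has 33 component morphisms.

33


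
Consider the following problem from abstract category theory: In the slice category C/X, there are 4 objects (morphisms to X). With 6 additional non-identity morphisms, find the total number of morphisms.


In the slice category C/X, objects are morphisms to X.
Identity morphisms: 4 (one per object of C/X).
Non-identity morphisms: 6.
Total = 4 + 6 = 10

10


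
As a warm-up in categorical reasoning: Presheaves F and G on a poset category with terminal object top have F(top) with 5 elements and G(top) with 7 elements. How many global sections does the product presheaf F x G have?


Global sections of a presheaf on a poset with terminal top satisfy
Gamma(H) ~ H(top). Presheaves admit pointwise products, so
(F x G)(top) = F(top) x G(top) (Cartesian product).
|Gamma(F x G)| = |F(top)| * |G(top)| = 5 * 7 = 35.

35


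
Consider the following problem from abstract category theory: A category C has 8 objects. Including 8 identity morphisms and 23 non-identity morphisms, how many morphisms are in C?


Each object has an identity morphism, giving 8 identities.
Adding the 23 non-identity morphisms:
Total = 8 + 23 = 31

31


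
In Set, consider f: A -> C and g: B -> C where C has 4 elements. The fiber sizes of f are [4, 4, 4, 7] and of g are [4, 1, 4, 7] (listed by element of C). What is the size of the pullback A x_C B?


The pullback A x_C B consists of pairs (a, b) with f(a) = g(b).
For each element c in C, the fiber product has |f^-1(c)| * |g^-1(c)| elements.
Summing over C: 4 * 4 + 4 * 1 + 4 * 4 + 7 * 7
= 16 + 4 + 16 + 49 = 85

85


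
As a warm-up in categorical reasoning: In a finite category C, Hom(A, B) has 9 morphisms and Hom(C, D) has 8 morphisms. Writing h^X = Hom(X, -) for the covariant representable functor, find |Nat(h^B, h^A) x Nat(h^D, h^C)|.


By the Yoneda lemma, Nat(h^B, h^A) is isomorphic to Hom(A, B),
so |Nat(h^B, h^A)| = |Hom(A, B)| and |Nat(h^D, h^C)| = |Hom(C, D)|.
|Hom(A, B)| = 9, |Hom(C, D)| = 8.
|Nat(h^B, h^A) x Nat(h^D, h^C)| = 9 * 8 = 72

72


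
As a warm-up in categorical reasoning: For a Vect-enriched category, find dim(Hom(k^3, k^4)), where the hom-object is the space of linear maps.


In Vect-enriched categories, Hom(k^n, k^m) is the space of m x n matrices.
dim(Hom(k^3, k^4)) = 4 * 3 = 12

12


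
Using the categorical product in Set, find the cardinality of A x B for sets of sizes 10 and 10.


In Set, the product A x B is the Cartesian product.
By the universal property, |A x B| = |A| * |B|.
|A x B| = 10 * 10 = 100

100


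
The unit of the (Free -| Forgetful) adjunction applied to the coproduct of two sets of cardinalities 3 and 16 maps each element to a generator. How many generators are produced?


The unit eta_X: X -> U(F(X)) of the Free-Forgetful adjunction
maps each element of X to a generator of F(X). For X = S + T (disjoint
union in Set), |S + T| = |S| + |T|.
Total mappings = 3 + 16 = 19.

19


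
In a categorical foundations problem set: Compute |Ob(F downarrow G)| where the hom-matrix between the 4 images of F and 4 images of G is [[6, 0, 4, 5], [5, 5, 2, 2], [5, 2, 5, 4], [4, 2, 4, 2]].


Objects of (F downarrow G) are triples (a, b, h: F(a)->G(b)).
The count equals the sum of all entries in the hom-matrix.
sum(row 0) = 15
sum(row 1) = 14
sum(row 2) = 16
sum(row 3) = 12
Grand total = 57

57


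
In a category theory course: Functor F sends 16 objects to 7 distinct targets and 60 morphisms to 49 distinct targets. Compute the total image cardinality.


The image of F consists of distinct objects and distinct morphisms.
|Im(F)| on objects = 7
|Im(F)| on morphisms = 49
Total image cardinality = 7 + 49 = 56

56


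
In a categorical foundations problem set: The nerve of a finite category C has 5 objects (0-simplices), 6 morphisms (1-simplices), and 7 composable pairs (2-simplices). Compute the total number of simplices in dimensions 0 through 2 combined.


The 2-skeleton of the nerve N(C) consists of simplices in dimensions 0, 1, 2:
  |N(C)_0| = 5 (objects)
  |N(C)_1| = 6 (morphisms)
  |N(C)_2| = 7 (composable pairs)
Total = 5 + 6 + 7 = 18

18


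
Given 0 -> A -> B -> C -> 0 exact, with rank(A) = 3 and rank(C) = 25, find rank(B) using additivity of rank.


For a short exact sequence 0 -> A -> B -> C -> 0,
rank is additive: rank(B) = rank(A) + rank(C).
rank(B) = 3 + 25 = 28

28


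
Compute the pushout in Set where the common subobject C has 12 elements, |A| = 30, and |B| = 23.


The pushout A +_C B identifies the images of C in A and B.
|A +_C B| = |A| + |B| - |C| (for injections).
= 30 + 23 - 12 = 41

41


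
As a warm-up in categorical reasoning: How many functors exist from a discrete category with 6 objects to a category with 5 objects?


A functor from a discrete category C to D is determined by
where each object maps. Each of the 6 objects of C can map
to any of the 5 objects of D independently.
Number of functors = 5^6 = 15625

15625


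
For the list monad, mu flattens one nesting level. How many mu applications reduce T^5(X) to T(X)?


Each application of mu: T^2 -> T removes one layer of nesting.
Starting at depth 5 (i.e., T^5(X)), we need to reach T(X).
Number of mu applications = 5 - 1 = 4

4


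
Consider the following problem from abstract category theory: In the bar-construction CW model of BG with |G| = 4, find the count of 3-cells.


In the bar-construction CW model of BG, the n-cells are indexed by
n-tuples [g_1|...|g_n] of non-identity elements of G (degenerate
simplices with some g_i = e do not contribute cells), so there are
(|G| - 1)^n n-cells.
For dim = 3 with |G| = 4:
cells = (4 - 1)^3 = 3^3 = 27

27


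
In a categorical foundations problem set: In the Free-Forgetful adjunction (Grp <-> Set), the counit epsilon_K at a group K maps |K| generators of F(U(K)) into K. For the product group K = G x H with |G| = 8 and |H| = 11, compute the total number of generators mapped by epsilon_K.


The counit epsilon_K: F(U(K)) -> K of the Free-Forgetful adjunction
maps |K| generators of F(U(K)) into K. For K = G x H (the product group),
|G x H| = |G| * |H|.
Total generators mapped = 8 * 11 = 88.

88


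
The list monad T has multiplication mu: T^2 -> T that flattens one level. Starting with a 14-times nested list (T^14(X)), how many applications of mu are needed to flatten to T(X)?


Each application of mu: T^2 -> T removes one layer of nesting.
Starting at depth 14 (i.e., T^14(X)), we need to reach T(X).
Number of mu applications = 14 - 1 = 13

13


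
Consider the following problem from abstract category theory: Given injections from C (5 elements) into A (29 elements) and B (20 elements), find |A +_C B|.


The pushout A +_C B identifies the images of C in A and B.
|A +_C B| = |A| + |B| - |C| (for injections).
= 29 + 20 - 5 = 44

44


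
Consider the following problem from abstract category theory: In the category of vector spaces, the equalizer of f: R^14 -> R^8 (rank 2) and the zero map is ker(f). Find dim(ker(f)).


The equalizer of f and the zero map is ker(f).
By the rank-nullity theorem: dim(ker(f)) = dim(domain) - rank(f).
dim(ker(f)) = 14 - 2 = 12

12


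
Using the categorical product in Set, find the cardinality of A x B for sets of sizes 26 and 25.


In Set, the product A x B is the Cartesian product.
By the universal property, |A x B| = |A| * |B|.
|A x B| = 26 * 25 = 650

650


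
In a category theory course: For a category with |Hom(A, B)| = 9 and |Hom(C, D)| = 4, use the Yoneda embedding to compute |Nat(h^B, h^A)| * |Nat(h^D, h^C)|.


By the Yoneda lemma, Nat(h^B, h^A) is isomorphic to Hom(A, B),
so |Nat(h^B, h^A)| = |Hom(A, B)| and |Nat(h^D, h^C)| = |Hom(C, D)|.
|Hom(A, B)| = 9, |Hom(C, D)| = 4.
|Nat(h^B, h^A) x Nat(h^D, h^C)| = 9 * 4 = 36

36


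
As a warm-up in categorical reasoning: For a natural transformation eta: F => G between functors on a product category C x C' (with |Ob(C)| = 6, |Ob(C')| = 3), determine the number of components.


A natural transformation eta: F => G assigns one component morphism per
object of the domain category.
The domain is the product category C x C', so
|Ob(C x C')| = |Ob(C)| * |Ob(C')| = 6 * 3 = 18.
Therefore eta has 18 component morphisms.

18


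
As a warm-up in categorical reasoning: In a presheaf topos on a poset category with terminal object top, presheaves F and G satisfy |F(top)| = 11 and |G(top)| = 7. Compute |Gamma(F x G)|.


Global sections of a presheaf on a poset with terminal top satisfy
Gamma(H) ~ H(top). Presheaves admit pointwise products, so
(F x G)(top) = F(top) x G(top) (Cartesian product).
|Gamma(F x G)| = |F(top)| * |G(top)| = 11 * 7 = 77.

77


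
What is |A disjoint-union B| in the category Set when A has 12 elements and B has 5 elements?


In Set, the coproduct A + B is the disjoint union.
|A + B| = |A| + |B| = 12 + 5 = 17

17


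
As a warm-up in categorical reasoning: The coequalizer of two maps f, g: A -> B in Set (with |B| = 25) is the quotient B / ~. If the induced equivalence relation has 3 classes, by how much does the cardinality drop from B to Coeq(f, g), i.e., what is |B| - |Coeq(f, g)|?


The coequalizer Coeq(f, g) = B / ~ has one element per equivalence class.
|B| = 25, |Coeq(f, g)| = 3.
|B| - |Coeq(f, g)| = 25 - 3 = 22.

22


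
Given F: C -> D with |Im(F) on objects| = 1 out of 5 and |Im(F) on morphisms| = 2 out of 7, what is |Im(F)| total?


The image of F consists of distinct objects and distinct morphisms.
|Im(F)| on objects = 1
|Im(F)| on morphisms = 2
Total image cardinality = 1 + 2 = 3

3


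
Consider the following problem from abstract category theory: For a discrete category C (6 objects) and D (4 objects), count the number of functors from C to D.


A functor from a discrete category C to D is determined by
where each object maps. Each of the 6 objects of C can map
to any of the 4 objects of D independently.
Number of functors = 4^6 = 4096

4096


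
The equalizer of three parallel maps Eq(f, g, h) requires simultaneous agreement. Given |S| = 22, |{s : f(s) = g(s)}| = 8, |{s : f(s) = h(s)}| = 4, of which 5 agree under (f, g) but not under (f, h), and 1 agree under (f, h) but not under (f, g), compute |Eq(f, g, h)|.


Eq(f, g, h) is the triple-agreement set: points in S where all three
maps take the same value. Using inclusion-exclusion on the pairwise data:
Pair (f, g) agrees on 8 points; pair (f, h) on 4 points.
Points agreeing under (f, g) but not (f, h) = 5; under (f, h) but not (f, g) = 1.
Triple-agreement = agreement-in-(f, g) minus points that agree under (f, g) but not (f, h):
|Eq(f, g, h)| = 8 - 5 = 3
(cross-check via (f, h): 4 - 1 = 3.)

3


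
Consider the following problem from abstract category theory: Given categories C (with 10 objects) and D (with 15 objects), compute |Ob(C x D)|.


The product category C x D has objects that are pairs (c, d).
Number of pairs = |Ob(C)| * |Ob(D)| = 10 * 15 = 150

150


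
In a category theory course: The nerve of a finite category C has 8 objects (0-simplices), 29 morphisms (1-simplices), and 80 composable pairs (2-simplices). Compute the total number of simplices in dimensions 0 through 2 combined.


The 2-skeleton of the nerve N(C) consists of simplices in dimensions 0, 1, 2:
  |N(C)_0| = 8 (objects)
  |N(C)_1| = 29 (morphisms)
  |N(C)_2| = 80 (composable pairs)
Total = 8 + 29 + 80 = 117

117


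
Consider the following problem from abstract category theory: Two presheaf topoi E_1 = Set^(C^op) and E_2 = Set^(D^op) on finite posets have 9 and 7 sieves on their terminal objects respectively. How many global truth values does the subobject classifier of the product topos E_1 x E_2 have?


In a product of presheaf topoi E_1 x E_2, the subobject classifier
is Omega = Omega_1 x Omega_2 (componentwise), so
|Omega(top)| = |Omega_1(top_1)| * |Omega_2(top_2)|.
= 9 * 7 = 63.

63
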